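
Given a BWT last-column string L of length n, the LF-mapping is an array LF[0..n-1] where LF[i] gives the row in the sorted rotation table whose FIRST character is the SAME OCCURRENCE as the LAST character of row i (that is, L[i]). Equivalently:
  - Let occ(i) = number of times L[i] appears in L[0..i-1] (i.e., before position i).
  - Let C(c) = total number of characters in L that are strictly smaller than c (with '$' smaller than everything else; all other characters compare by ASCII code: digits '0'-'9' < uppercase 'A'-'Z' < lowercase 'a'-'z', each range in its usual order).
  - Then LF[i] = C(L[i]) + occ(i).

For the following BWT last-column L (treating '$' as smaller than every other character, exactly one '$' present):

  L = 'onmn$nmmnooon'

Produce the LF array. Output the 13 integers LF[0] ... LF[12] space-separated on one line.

Char counts: '$':1, 'm':3, 'n':5, 'o':4
C (first-col start): C('$')=0, C('m')=1, C('n')=4, C('o')=9
L[0]='o': occ=0, LF[0]=C('o')+0=9+0=9
L[1]='n': occ=0, LF[1]=C('n')+0=4+0=4
L[2]='m': occ=0, LF[2]=C('m')+0=1+0=1
L[3]='n': occ=1, LF[3]=C('n')+1=4+1=5
L[4]='$': occ=0, LF[4]=C('$')+0=0+0=0
L[5]='n': occ=2, LF[5]=C('n')+2=4+2=6
L[6]='m': occ=1, LF[6]=C('m')+1=1+1=2
L[7]='m': occ=2, LF[7]=C('m')+2=1+2=3
L[8]='n': occ=3, LF[8]=C('n')+3=4+3=7
L[9]='o': occ=1, LF[9]=C('o')+1=9+1=10
L[10]='o': occ=2, LF[10]=C('o')+2=9+2=11
L[11]='o': occ=3, LF[11]=C('o')+3=9+3=12
L[12]='n': occ=4, LF[12]=C('n')+4=4+4=8

Answer: 9 4 1 5 0 6 2 3 7 10 11 12 8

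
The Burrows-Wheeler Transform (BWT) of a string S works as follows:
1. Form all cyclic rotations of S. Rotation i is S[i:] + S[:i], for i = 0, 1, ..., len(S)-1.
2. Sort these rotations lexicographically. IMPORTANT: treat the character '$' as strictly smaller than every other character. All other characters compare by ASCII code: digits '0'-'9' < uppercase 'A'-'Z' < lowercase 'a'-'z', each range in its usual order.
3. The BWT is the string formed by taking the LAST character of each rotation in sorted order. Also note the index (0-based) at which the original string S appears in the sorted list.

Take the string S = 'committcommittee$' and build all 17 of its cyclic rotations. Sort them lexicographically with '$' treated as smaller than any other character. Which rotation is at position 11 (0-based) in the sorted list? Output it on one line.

Answer: ommittcommittee$c

Derivation:
All 17 rotations (rotation i = S[i:]+S[:i]):
  rot[0] = committcommittee$
  rot[1] = ommittcommittee$c
  rot[2] = mmittcommittee$co
  rot[3] = mittcommittee$com
  rot[4] = ittcommittee$comm
  rot[5] = ttcommittee$commi
  rot[6] = tcommittee$commit
  rot[7] = committee$committ
  rot[8] = ommittee$committc
  rot[9] = mmittee$committco
  rot[10] = mittee$committcom
  rot[11] = ittee$committcomm
  rot[12] = ttee$committcommi
  rot[13] = tee$committcommit
  rot[14] = ee$committcommitt
  rot[15] = e$committcommitte
  rot[16] = $committcommittee
Sorted (with $ < everything):
  sorted[0] = $committcommittee
  sorted[1] = committcommittee$
  sorted[2] = committee$committ
  sorted[3] = e$committcommitte
  sorted[4] = ee$committcommitt
  sorted[5] = ittcommittee$comm
  sorted[6] = ittee$committcomm
  sorted[7] = mittcommittee$com
  sorted[8] = mittee$committcom
  sorted[9] = mmittcommittee$co
  sorted[10] = mmittee$committco
  sorted[11] = ommittcommittee$c
  sorted[12] = ommittee$committc
  sorted[13] = tcommittee$commit
  sorted[14] = tee$committcommit
  sorted[15] = ttcommittee$commi
  sorted[16] = ttee$committcommi
sorted[11] = ommittcommittee$c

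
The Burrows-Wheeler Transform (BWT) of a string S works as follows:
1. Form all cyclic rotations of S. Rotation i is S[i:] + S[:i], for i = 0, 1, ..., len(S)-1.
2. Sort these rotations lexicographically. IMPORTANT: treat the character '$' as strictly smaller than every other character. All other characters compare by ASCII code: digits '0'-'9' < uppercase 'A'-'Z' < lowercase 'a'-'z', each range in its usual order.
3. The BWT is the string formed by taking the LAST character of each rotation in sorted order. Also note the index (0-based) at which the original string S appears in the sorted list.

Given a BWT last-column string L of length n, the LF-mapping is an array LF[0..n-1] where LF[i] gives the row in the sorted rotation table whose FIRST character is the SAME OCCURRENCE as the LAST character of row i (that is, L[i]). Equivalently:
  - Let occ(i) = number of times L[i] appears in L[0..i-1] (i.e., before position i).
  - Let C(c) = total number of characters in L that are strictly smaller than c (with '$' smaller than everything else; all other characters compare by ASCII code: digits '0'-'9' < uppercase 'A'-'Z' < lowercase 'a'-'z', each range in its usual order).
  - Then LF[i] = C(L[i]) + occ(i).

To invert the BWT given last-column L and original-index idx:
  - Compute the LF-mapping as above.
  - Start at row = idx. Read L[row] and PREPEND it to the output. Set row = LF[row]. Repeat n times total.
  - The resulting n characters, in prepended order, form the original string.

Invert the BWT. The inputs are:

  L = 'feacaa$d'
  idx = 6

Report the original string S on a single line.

LF mapping: 7 6 1 4 2 3 0 5
Walk LF starting at row 6, prepending L[row]:
  step 1: row=6, L[6]='$', prepend. Next row=LF[6]=0
  step 2: row=0, L[0]='f', prepend. Next row=LF[0]=7
  step 3: row=7, L[7]='d', prepend. Next row=LF[7]=5
  step 4: row=5, L[5]='a', prepend. Next row=LF[5]=3
  step 5: row=3, L[3]='c', prepend. Next row=LF[3]=4
  step 6: row=4, L[4]='a', prepend. Next row=LF[4]=2
  step 7: row=2, L[2]='a', prepend. Next row=LF[2]=1
  step 8: row=1, L[1]='e', prepend. Next row=LF[1]=6
Reversed output: eaacadf$

Answer: eaacadf$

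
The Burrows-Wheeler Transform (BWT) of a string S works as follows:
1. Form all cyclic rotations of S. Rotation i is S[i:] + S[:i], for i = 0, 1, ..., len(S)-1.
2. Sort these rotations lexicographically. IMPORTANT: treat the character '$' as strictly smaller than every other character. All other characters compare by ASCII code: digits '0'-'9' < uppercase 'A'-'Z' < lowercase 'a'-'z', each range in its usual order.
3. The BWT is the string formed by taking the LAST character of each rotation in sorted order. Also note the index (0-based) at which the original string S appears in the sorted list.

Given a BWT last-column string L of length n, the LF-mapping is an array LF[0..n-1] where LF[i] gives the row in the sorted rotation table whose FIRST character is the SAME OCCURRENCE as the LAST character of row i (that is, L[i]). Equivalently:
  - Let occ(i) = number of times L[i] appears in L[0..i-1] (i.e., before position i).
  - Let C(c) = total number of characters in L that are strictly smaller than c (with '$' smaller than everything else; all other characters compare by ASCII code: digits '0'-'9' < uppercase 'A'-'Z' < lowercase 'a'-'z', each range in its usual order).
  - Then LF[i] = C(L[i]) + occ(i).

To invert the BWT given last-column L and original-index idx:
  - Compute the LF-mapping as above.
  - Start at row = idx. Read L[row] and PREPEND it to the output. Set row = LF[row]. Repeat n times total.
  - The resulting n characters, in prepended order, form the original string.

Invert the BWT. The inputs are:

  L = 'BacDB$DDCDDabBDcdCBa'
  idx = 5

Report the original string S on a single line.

Answer: CDCcBBcadbDaDDDDBaB$

Derivation:
LF mapping: 1 13 17 7 2 0 8 9 5 10 11 14 16 3 12 18 19 6 4 15
Walk LF starting at row 5, prepending L[row]:
  step 1: row=5, L[5]='$', prepend. Next row=LF[5]=0
  step 2: row=0, L[0]='B', prepend. Next row=LF[0]=1
  step 3: row=1, L[1]='a', prepend. Next row=LF[1]=13
  step 4: row=13, L[13]='B', prepend. Next row=LF[13]=3
  step 5: row=3, L[3]='D', prepend. Next row=LF[3]=7
  step 6: row=7, L[7]='D', prepend. Next row=LF[7]=9
  step 7: row=9, L[9]='D', prepend. Next row=LF[9]=10
  step 8: row=10, L[10]='D', prepend. Next row=LF[10]=11
  step 9: row=11, L[11]='a', prepend. Next row=LF[11]=14
  step 10: row=14, L[14]='D', prepend. Next row=LF[14]=12
  step 11: row=12, L[12]='b', prepend. Next row=LF[12]=16
  step 12: row=16, L[16]='d', prepend. Next row=LF[16]=19
  step 13: row=19, L[19]='a', prepend. Next row=LF[19]=15
  step 14: row=15, L[15]='c', prepend. Next row=LF[15]=18
  step 15: row=18, L[18]='B', prepend. Next row=LF[18]=4
  step 16: row=4, L[4]='B', prepend. Next row=LF[4]=2
  step 17: row=2, L[2]='c', prepend. Next row=LF[2]=17
  step 18: row=17, L[17]='C', prepend. Next row=LF[17]=6
  step 19: row=6, L[6]='D', prepend. Next row=LF[6]=8
  step 20: row=8, L[8]='C', prepend. Next row=LF[8]=5
Reversed output: CDCcBBcadbDaDDDDBaB$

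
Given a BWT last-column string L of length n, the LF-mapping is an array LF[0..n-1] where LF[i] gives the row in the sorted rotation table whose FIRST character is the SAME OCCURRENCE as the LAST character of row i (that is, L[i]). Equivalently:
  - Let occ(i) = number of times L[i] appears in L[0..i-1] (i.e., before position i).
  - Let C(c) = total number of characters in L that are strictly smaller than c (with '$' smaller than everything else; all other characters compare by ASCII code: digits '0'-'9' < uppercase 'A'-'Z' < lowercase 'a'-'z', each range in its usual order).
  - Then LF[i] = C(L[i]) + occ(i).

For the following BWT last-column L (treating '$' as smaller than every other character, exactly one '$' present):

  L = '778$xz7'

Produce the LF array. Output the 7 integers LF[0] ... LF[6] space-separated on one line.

Char counts: '$':1, '7':3, '8':1, 'x':1, 'z':1
C (first-col start): C('$')=0, C('7')=1, C('8')=4, C('x')=5, C('z')=6
L[0]='7': occ=0, LF[0]=C('7')+0=1+0=1
L[1]='7': occ=1, LF[1]=C('7')+1=1+1=2
L[2]='8': occ=0, LF[2]=C('8')+0=4+0=4
L[3]='$': occ=0, LF[3]=C('$')+0=0+0=0
L[4]='x': occ=0, LF[4]=C('x')+0=5+0=5
L[5]='z': occ=0, LF[5]=C('z')+0=6+0=6
L[6]='7': occ=2, LF[6]=C('7')+2=1+2=3

Answer: 1 2 4 0 5 6 3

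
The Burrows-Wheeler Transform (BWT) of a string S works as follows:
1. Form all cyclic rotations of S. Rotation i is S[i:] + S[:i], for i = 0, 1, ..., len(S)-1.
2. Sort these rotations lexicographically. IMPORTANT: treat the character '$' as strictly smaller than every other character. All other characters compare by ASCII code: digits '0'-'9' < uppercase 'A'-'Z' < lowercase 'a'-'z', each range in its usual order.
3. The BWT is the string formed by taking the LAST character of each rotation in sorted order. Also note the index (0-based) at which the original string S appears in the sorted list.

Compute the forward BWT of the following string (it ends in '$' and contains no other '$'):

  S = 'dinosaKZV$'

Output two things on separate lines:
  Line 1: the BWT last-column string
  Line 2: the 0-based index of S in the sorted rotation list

Answer: VaZKs$dino
5

Derivation:
All 10 rotations (rotation i = S[i:]+S[:i]):
  rot[0] = dinosaKZV$
  rot[1] = inosaKZV$d
  rot[2] = nosaKZV$di
  rot[3] = osaKZV$din
  rot[4] = saKZV$dino
  rot[5] = aKZV$dinos
  rot[6] = KZV$dinosa
  rot[7] = ZV$dinosaK
  rot[8] = V$dinosaKZ
  rot[9] = $dinosaKZV
Sorted (with $ < everything):
  sorted[0] = $dinosaKZV  (last char: 'V')
  sorted[1] = KZV$dinosa  (last char: 'a')
  sorted[2] = V$dinosaKZ  (last char: 'Z')
  sorted[3] = ZV$dinosaK  (last char: 'K')
  sorted[4] = aKZV$dinos  (last char: 's')
  sorted[5] = dinosaKZV$  (last char: '$')
  sorted[6] = inosaKZV$d  (last char: 'd')
  sorted[7] = nosaKZV$di  (last char: 'i')
  sorted[8] = osaKZV$din  (last char: 'n')
  sorted[9] = saKZV$dino  (last char: 'o')
Last column: VaZKs$dino
Original string S is at sorted index 5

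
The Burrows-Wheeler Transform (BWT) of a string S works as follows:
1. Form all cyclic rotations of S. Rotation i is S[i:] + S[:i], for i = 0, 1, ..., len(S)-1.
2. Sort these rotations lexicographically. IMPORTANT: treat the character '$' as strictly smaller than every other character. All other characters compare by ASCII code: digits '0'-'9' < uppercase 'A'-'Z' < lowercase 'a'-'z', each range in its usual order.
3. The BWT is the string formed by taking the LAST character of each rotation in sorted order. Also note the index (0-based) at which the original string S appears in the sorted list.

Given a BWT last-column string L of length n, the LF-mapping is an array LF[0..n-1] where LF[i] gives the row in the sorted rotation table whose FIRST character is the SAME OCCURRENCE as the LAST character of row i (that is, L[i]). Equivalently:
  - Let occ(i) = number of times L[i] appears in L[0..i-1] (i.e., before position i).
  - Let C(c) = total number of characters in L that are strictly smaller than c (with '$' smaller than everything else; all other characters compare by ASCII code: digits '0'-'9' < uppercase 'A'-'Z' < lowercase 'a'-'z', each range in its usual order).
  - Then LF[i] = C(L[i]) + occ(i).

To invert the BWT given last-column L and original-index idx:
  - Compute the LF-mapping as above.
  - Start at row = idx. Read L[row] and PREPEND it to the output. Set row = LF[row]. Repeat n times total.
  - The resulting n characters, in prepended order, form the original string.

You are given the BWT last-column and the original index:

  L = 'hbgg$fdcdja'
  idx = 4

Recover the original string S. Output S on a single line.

Answer: dfdgcgbajh$

Derivation:
LF mapping: 9 2 7 8 0 6 4 3 5 10 1
Walk LF starting at row 4, prepending L[row]:
  step 1: row=4, L[4]='$', prepend. Next row=LF[4]=0
  step 2: row=0, L[0]='h', prepend. Next row=LF[0]=9
  step 3: row=9, L[9]='j', prepend. Next row=LF[9]=10
  step 4: row=10, L[10]='a', prepend. Next row=LF[10]=1
  step 5: row=1, L[1]='b', prepend. Next row=LF[1]=2
  step 6: row=2, L[2]='g', prepend. Next row=LF[2]=7
  step 7: row=7, L[7]='c', prepend. Next row=LF[7]=3
  step 8: row=3, L[3]='g', prepend. Next row=LF[3]=8
  step 9: row=8, L[8]='d', prepend. Next row=LF[8]=5
  step 10: row=5, L[5]='f', prepend. Next row=LF[5]=6
  step 11: row=6, L[6]='d', prepend. Next row=LF[6]=4
Reversed output: dfdgcgbajh$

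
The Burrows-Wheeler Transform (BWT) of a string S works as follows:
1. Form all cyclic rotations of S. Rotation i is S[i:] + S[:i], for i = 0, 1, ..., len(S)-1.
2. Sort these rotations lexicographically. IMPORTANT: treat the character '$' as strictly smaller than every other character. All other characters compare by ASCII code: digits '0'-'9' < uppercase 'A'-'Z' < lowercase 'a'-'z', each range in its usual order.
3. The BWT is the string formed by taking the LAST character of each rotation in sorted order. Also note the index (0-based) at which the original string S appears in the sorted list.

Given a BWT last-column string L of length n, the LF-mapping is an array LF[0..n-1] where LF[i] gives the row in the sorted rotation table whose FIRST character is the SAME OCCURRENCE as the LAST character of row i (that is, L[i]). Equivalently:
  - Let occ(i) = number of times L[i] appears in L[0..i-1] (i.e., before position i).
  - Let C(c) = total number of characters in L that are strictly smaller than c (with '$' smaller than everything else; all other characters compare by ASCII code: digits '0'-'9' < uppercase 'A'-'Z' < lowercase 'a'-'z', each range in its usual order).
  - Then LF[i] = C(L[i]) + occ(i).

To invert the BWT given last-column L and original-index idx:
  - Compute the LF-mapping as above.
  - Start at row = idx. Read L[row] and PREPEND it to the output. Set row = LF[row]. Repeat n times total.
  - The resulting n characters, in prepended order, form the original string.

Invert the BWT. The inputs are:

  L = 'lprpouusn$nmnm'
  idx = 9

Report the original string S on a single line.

LF mapping: 1 8 10 9 7 12 13 11 4 0 5 2 6 3
Walk LF starting at row 9, prepending L[row]:
  step 1: row=9, L[9]='$', prepend. Next row=LF[9]=0
  step 2: row=0, L[0]='l', prepend. Next row=LF[0]=1
  step 3: row=1, L[1]='p', prepend. Next row=LF[1]=8
  step 4: row=8, L[8]='n', prepend. Next row=LF[8]=4
  step 5: row=4, L[4]='o', prepend. Next row=LF[4]=7
  step 6: row=7, L[7]='s', prepend. Next row=LF[7]=11
  step 7: row=11, L[11]='m', prepend. Next row=LF[11]=2
  step 8: row=2, L[2]='r', prepend. Next row=LF[2]=10
  step 9: row=10, L[10]='n', prepend. Next row=LF[10]=5
  step 10: row=5, L[5]='u', prepend. Next row=LF[5]=12
  step 11: row=12, L[12]='n', prepend. Next row=LF[12]=6
  step 12: row=6, L[6]='u', prepend. Next row=LF[6]=13
  step 13: row=13, L[13]='m', prepend. Next row=LF[13]=3
  step 14: row=3, L[3]='p', prepend. Next row=LF[3]=9
Reversed output: pmununrmsonpl$

Answer: pmununrmsonpl$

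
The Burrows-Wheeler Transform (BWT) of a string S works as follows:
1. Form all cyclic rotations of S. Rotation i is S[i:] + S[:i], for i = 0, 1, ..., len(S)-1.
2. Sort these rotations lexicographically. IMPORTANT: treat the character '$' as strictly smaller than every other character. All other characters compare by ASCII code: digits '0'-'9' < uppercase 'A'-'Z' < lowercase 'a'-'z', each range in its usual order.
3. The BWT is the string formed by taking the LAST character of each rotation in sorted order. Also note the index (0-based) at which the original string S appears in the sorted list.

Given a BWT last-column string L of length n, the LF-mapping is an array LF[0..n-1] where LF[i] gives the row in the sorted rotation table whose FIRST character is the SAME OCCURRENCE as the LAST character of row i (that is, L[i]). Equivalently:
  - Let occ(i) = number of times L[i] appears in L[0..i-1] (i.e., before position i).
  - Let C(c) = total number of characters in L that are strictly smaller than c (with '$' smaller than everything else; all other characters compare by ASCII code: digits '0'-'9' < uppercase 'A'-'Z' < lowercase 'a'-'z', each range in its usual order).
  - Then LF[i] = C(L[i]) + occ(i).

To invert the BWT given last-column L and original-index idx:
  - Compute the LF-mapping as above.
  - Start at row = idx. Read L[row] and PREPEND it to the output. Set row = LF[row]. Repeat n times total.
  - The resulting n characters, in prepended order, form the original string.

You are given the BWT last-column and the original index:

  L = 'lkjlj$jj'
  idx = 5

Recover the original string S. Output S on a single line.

LF mapping: 6 5 1 7 2 0 3 4
Walk LF starting at row 5, prepending L[row]:
  step 1: row=5, L[5]='$', prepend. Next row=LF[5]=0
  step 2: row=0, L[0]='l', prepend. Next row=LF[0]=6
  step 3: row=6, L[6]='j', prepend. Next row=LF[6]=3
  step 4: row=3, L[3]='l', prepend. Next row=LF[3]=7
  step 5: row=7, L[7]='j', prepend. Next row=LF[7]=4
  step 6: row=4, L[4]='j', prepend. Next row=LF[4]=2
  step 7: row=2, L[2]='j', prepend. Next row=LF[2]=1
  step 8: row=1, L[1]='k', prepend. Next row=LF[1]=5
Reversed output: kjjjljl$

Answer: kjjjljl$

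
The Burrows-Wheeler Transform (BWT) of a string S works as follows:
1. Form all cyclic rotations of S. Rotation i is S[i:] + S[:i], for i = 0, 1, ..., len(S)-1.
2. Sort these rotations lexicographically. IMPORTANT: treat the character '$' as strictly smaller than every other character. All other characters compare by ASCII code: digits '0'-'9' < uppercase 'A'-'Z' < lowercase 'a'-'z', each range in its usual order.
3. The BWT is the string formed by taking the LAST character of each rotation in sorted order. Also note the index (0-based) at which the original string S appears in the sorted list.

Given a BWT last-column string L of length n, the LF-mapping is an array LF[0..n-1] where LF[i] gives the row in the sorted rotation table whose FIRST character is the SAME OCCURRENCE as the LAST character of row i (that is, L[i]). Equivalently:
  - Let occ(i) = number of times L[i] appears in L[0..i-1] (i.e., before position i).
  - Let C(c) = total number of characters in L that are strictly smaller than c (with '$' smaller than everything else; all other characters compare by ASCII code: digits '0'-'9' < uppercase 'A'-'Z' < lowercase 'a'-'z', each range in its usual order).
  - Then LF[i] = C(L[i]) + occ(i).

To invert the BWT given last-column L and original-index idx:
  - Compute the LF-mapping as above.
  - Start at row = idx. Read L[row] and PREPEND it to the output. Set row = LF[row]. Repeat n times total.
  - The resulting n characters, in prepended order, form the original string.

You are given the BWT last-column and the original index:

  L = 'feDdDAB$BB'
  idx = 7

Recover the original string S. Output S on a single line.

LF mapping: 9 8 5 7 6 1 2 0 3 4
Walk LF starting at row 7, prepending L[row]:
  step 1: row=7, L[7]='$', prepend. Next row=LF[7]=0
  step 2: row=0, L[0]='f', prepend. Next row=LF[0]=9
  step 3: row=9, L[9]='B', prepend. Next row=LF[9]=4
  step 4: row=4, L[4]='D', prepend. Next row=LF[4]=6
  step 5: row=6, L[6]='B', prepend. Next row=LF[6]=2
  step 6: row=2, L[2]='D', prepend. Next row=LF[2]=5
  step 7: row=5, L[5]='A', prepend. Next row=LF[5]=1
  step 8: row=1, L[1]='e', prepend. Next row=LF[1]=8
  step 9: row=8, L[8]='B', prepend. Next row=LF[8]=3
  step 10: row=3, L[3]='d', prepend. Next row=LF[3]=7
Reversed output: dBeADBDBf$

Answer: dBeADBDBf$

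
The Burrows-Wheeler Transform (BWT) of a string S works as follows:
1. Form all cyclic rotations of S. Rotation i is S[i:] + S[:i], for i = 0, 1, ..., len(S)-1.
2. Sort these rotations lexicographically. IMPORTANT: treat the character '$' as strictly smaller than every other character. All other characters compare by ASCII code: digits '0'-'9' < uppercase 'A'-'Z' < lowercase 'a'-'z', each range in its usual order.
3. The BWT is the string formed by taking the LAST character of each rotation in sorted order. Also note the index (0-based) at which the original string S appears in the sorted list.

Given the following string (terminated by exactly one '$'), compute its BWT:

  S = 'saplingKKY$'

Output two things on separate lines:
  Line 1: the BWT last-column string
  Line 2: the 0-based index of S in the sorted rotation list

All 11 rotations (rotation i = S[i:]+S[:i]):
  rot[0] = saplingKKY$
  rot[1] = aplingKKY$s
  rot[2] = plingKKY$sa
  rot[3] = lingKKY$sap
  rot[4] = ingKKY$sapl
  rot[5] = ngKKY$sapli
  rot[6] = gKKY$saplin
  rot[7] = KKY$sapling
  rot[8] = KY$saplingK
  rot[9] = Y$saplingKK
  rot[10] = $saplingKKY
Sorted (with $ < everything):
  sorted[0] = $saplingKKY  (last char: 'Y')
  sorted[1] = KKY$sapling  (last char: 'g')
  sorted[2] = KY$saplingK  (last char: 'K')
  sorted[3] = Y$saplingKK  (last char: 'K')
  sorted[4] = aplingKKY$s  (last char: 's')
  sorted[5] = gKKY$saplin  (last char: 'n')
  sorted[6] = ingKKY$sapl  (last char: 'l')
  sorted[7] = lingKKY$sap  (last char: 'p')
  sorted[8] = ngKKY$sapli  (last char: 'i')
  sorted[9] = plingKKY$sa  (last char: 'a')
  sorted[10] = saplingKKY$  (last char: '$')
Last column: YgKKsnlpia$
Original string S is at sorted index 10

Answer: YgKKsnlpia$
10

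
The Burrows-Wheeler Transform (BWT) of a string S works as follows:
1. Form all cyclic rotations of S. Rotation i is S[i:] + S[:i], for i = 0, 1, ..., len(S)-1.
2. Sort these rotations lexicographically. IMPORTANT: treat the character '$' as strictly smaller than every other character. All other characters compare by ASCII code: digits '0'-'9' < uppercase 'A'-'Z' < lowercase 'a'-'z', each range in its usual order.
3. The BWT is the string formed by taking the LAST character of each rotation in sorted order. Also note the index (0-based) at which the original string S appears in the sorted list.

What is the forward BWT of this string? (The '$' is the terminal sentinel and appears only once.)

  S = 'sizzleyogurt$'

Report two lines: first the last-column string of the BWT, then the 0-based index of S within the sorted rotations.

All 13 rotations (rotation i = S[i:]+S[:i]):
  rot[0] = sizzleyogurt$
  rot[1] = izzleyogurt$s
  rot[2] = zzleyogurt$si
  rot[3] = zleyogurt$siz
  rot[4] = leyogurt$sizz
  rot[5] = eyogurt$sizzl
  rot[6] = yogurt$sizzle
  rot[7] = ogurt$sizzley
  rot[8] = gurt$sizzleyo
  rot[9] = urt$sizzleyog
  rot[10] = rt$sizzleyogu
  rot[11] = t$sizzleyogur
  rot[12] = $sizzleyogurt
Sorted (with $ < everything):
  sorted[0] = $sizzleyogurt  (last char: 't')
  sorted[1] = eyogurt$sizzl  (last char: 'l')
  sorted[2] = gurt$sizzleyo  (last char: 'o')
  sorted[3] = izzleyogurt$s  (last char: 's')
  sorted[4] = leyogurt$sizz  (last char: 'z')
  sorted[5] = ogurt$sizzley  (last char: 'y')
  sorted[6] = rt$sizzleyogu  (last char: 'u')
  sorted[7] = sizzleyogurt$  (last char: '$')
  sorted[8] = t$sizzleyogur  (last char: 'r')
  sorted[9] = urt$sizzleyog  (last char: 'g')
  sorted[10] = yogurt$sizzle  (last char: 'e')
  sorted[11] = zleyogurt$siz  (last char: 'z')
  sorted[12] = zzleyogurt$si  (last char: 'i')
Last column: tloszyu$rgezi
Original string S is at sorted index 7

Answer: tloszyu$rgezi
7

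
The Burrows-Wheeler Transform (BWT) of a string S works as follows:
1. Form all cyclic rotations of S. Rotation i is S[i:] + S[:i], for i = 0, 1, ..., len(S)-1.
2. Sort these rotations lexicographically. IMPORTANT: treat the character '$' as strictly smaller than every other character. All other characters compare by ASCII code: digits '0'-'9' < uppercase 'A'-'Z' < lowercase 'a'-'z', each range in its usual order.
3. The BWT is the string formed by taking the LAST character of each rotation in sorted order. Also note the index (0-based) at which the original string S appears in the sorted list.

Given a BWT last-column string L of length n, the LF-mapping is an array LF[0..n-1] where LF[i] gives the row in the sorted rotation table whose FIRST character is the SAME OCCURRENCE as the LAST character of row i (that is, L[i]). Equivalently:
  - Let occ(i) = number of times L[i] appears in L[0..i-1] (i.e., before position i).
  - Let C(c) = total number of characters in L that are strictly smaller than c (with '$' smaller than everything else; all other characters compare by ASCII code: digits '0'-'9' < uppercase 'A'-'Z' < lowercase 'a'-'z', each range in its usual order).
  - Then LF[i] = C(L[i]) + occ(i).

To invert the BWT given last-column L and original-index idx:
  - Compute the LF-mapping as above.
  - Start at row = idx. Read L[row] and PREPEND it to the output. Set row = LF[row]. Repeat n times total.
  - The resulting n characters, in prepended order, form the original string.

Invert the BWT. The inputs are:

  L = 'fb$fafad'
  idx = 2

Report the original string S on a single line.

Answer: afbadff$

Derivation:
LF mapping: 5 3 0 6 1 7 2 4
Walk LF starting at row 2, prepending L[row]:
  step 1: row=2, L[2]='$', prepend. Next row=LF[2]=0
  step 2: row=0, L[0]='f', prepend. Next row=LF[0]=5
  step 3: row=5, L[5]='f', prepend. Next row=LF[5]=7
  step 4: row=7, L[7]='d', prepend. Next row=LF[7]=4
  step 5: row=4, L[4]='a', prepend. Next row=LF[4]=1
  step 6: row=1, L[1]='b', prepend. Next row=LF[1]=3
  step 7: row=3, L[3]='f', prepend. Next row=LF[3]=6
  step 8: row=6, L[6]='a', prepend. Next row=LF[6]=2
Reversed output: afbadff$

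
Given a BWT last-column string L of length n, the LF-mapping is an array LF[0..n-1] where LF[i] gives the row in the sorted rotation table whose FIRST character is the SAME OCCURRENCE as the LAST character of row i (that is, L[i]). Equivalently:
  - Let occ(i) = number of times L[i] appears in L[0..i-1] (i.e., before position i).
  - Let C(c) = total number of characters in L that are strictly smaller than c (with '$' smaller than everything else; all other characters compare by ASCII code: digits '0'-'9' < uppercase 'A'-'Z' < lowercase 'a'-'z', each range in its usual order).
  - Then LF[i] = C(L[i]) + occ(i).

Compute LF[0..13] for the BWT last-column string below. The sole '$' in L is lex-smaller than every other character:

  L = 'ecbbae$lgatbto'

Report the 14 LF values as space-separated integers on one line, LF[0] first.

Char counts: '$':1, 'a':2, 'b':3, 'c':1, 'e':2, 'g':1, 'l':1, 'o':1, 't':2
C (first-col start): C('$')=0, C('a')=1, C('b')=3, C('c')=6, C('e')=7, C('g')=9, C('l')=10, C('o')=11, C('t')=12
L[0]='e': occ=0, LF[0]=C('e')+0=7+0=7
L[1]='c': occ=0, LF[1]=C('c')+0=6+0=6
L[2]='b': occ=0, LF[2]=C('b')+0=3+0=3
L[3]='b': occ=1, LF[3]=C('b')+1=3+1=4
L[4]='a': occ=0, LF[4]=C('a')+0=1+0=1
L[5]='e': occ=1, LF[5]=C('e')+1=7+1=8
L[6]='$': occ=0, LF[6]=C('$')+0=0+0=0
L[7]='l': occ=0, LF[7]=C('l')+0=10+0=10
L[8]='g': occ=0, LF[8]=C('g')+0=9+0=9
L[9]='a': occ=1, LF[9]=C('a')+1=1+1=2
L[10]='t': occ=0, LF[10]=C('t')+0=12+0=12
L[11]='b': occ=2, LF[11]=C('b')+2=3+2=5
L[12]='t': occ=1, LF[12]=C('t')+1=12+1=13
L[13]='o': occ=0, LF[13]=C('o')+0=11+0=11

Answer: 7 6 3 4 1 8 0 10 9 2 12 5 13 11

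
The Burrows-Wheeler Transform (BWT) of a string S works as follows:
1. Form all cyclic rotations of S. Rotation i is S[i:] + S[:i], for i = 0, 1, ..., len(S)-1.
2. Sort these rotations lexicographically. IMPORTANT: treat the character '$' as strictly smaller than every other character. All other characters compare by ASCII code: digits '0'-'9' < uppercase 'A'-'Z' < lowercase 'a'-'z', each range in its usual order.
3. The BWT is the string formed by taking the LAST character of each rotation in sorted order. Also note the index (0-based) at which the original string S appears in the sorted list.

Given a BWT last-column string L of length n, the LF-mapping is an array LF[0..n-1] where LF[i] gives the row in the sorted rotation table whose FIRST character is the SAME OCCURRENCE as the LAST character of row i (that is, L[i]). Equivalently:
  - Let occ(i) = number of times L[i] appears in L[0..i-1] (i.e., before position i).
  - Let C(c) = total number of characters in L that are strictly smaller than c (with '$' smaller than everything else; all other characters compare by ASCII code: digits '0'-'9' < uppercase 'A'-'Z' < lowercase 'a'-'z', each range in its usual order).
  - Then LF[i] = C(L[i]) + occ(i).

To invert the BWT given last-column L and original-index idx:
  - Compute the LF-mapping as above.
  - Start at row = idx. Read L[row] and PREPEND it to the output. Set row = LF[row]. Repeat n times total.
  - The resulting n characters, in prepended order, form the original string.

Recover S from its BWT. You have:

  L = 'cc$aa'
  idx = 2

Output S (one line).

Answer: acac$

Derivation:
LF mapping: 3 4 0 1 2
Walk LF starting at row 2, prepending L[row]:
  step 1: row=2, L[2]='$', prepend. Next row=LF[2]=0
  step 2: row=0, L[0]='c', prepend. Next row=LF[0]=3
  step 3: row=3, L[3]='a', prepend. Next row=LF[3]=1
  step 4: row=1, L[1]='c', prepend. Next row=LF[1]=4
  step 5: row=4, L[4]='a', prepend. Next row=LF[4]=2
Reversed output: acac$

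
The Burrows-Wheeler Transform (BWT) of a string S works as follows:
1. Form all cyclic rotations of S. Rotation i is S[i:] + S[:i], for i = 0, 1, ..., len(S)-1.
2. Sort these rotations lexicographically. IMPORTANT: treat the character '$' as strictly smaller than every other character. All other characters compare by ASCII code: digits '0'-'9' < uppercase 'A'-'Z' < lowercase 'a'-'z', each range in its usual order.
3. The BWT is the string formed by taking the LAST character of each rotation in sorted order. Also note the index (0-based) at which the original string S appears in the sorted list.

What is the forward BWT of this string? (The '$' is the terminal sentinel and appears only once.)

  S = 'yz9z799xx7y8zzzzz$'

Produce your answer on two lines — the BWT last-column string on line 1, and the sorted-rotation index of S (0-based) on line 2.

All 18 rotations (rotation i = S[i:]+S[:i]):
  rot[0] = yz9z799xx7y8zzzzz$
  rot[1] = z9z799xx7y8zzzzz$y
  rot[2] = 9z799xx7y8zzzzz$yz
  rot[3] = z799xx7y8zzzzz$yz9
  rot[4] = 799xx7y8zzzzz$yz9z
  rot[5] = 99xx7y8zzzzz$yz9z7
  rot[6] = 9xx7y8zzzzz$yz9z79
  rot[7] = xx7y8zzzzz$yz9z799
  rot[8] = x7y8zzzzz$yz9z799x
  rot[9] = 7y8zzzzz$yz9z799xx
  rot[10] = y8zzzzz$yz9z799xx7
  rot[11] = 8zzzzz$yz9z799xx7y
  rot[12] = zzzzz$yz9z799xx7y8
  rot[13] = zzzz$yz9z799xx7y8z
  rot[14] = zzz$yz9z799xx7y8zz
  rot[15] = zz$yz9z799xx7y8zzz
  rot[16] = z$yz9z799xx7y8zzzz
  rot[17] = $yz9z799xx7y8zzzzz
Sorted (with $ < everything):
  sorted[0] = $yz9z799xx7y8zzzzz  (last char: 'z')
  sorted[1] = 799xx7y8zzzzz$yz9z  (last char: 'z')
  sorted[2] = 7y8zzzzz$yz9z799xx  (last char: 'x')
  sorted[3] = 8zzzzz$yz9z799xx7y  (last char: 'y')
  sorted[4] = 99xx7y8zzzzz$yz9z7  (last char: '7')
  sorted[5] = 9xx7y8zzzzz$yz9z79  (last char: '9')
  sorted[6] = 9z799xx7y8zzzzz$yz  (last char: 'z')
  sorted[7] = x7y8zzzzz$yz9z799x  (last char: 'x')
  sorted[8] = xx7y8zzzzz$yz9z799  (last char: '9')
  sorted[9] = y8zzzzz$yz9z799xx7  (last char: '7')
  sorted[10] = yz9z799xx7y8zzzzz$  (last char: '$')
  sorted[11] = z$yz9z799xx7y8zzzz  (last char: 'z')
  sorted[12] = z799xx7y8zzzzz$yz9  (last char: '9')
  sorted[13] = z9z799xx7y8zzzzz$y  (last char: 'y')
  sorted[14] = zz$yz9z799xx7y8zzz  (last char: 'z')
  sorted[15] = zzz$yz9z799xx7y8zz  (last char: 'z')
  sorted[16] = zzzz$yz9z799xx7y8z  (last char: 'z')
  sorted[17] = zzzzz$yz9z799xx7y8  (last char: '8')
Last column: zzxy79zx97$z9yzzz8
Original string S is at sorted index 10

Answer: zzxy79zx97$z9yzzz8
10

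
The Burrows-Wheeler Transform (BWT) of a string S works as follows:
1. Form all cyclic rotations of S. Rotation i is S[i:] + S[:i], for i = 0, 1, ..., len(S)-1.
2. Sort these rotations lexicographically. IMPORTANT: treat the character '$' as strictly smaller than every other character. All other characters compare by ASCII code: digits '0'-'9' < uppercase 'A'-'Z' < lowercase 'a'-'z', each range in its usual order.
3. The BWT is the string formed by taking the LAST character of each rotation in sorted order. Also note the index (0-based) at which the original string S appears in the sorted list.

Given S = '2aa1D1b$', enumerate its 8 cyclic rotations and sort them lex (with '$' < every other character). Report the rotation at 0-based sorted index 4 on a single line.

All 8 rotations (rotation i = S[i:]+S[:i]):
  rot[0] = 2aa1D1b$
  rot[1] = aa1D1b$2
  rot[2] = a1D1b$2a
  rot[3] = 1D1b$2aa
  rot[4] = D1b$2aa1
  rot[5] = 1b$2aa1D
  rot[6] = b$2aa1D1
  rot[7] = $2aa1D1b
Sorted (with $ < everything):
  sorted[0] = $2aa1D1b
  sorted[1] = 1D1b$2aa
  sorted[2] = 1b$2aa1D
  sorted[3] = 2aa1D1b$
  sorted[4] = D1b$2aa1
  sorted[5] = a1D1b$2a
  sorted[6] = aa1D1b$2
  sorted[7] = b$2aa1D1
sorted[4] = D1b$2aa1

Answer: D1b$2aa1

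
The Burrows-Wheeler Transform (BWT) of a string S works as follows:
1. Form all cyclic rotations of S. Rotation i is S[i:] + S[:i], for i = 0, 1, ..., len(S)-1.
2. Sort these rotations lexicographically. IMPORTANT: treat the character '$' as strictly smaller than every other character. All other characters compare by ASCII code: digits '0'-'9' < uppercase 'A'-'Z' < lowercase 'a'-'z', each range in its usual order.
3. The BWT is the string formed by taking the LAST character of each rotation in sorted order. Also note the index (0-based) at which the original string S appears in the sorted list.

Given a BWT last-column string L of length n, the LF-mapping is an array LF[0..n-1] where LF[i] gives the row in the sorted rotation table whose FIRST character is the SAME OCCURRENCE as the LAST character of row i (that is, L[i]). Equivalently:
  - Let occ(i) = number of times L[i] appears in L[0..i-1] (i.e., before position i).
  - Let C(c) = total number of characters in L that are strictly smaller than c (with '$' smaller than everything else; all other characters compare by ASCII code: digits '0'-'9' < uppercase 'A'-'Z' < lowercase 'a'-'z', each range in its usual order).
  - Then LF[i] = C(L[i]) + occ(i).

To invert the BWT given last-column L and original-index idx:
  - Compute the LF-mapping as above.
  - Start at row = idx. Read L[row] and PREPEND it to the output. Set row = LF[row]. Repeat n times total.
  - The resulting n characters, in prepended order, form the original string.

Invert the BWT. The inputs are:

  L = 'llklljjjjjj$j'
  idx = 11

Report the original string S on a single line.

LF mapping: 9 10 8 11 12 1 2 3 4 5 6 0 7
Walk LF starting at row 11, prepending L[row]:
  step 1: row=11, L[11]='$', prepend. Next row=LF[11]=0
  step 2: row=0, L[0]='l', prepend. Next row=LF[0]=9
  step 3: row=9, L[9]='j', prepend. Next row=LF[9]=5
  step 4: row=5, L[5]='j', prepend. Next row=LF[5]=1
  step 5: row=1, L[1]='l', prepend. Next row=LF[1]=10
  step 6: row=10, L[10]='j', prepend. Next row=LF[10]=6
  step 7: row=6, L[6]='j', prepend. Next row=LF[6]=2
  step 8: row=2, L[2]='k', prepend. Next row=LF[2]=8
  step 9: row=8, L[8]='j', prepend. Next row=LF[8]=4
  step 10: row=4, L[4]='l', prepend. Next row=LF[4]=12
  step 11: row=12, L[12]='j', prepend. Next row=LF[12]=7
  step 12: row=7, L[7]='j', prepend. Next row=LF[7]=3
  step 13: row=3, L[3]='l', prepend. Next row=LF[3]=11
Reversed output: ljjljkjjljjl$

Answer: ljjljkjjljjl$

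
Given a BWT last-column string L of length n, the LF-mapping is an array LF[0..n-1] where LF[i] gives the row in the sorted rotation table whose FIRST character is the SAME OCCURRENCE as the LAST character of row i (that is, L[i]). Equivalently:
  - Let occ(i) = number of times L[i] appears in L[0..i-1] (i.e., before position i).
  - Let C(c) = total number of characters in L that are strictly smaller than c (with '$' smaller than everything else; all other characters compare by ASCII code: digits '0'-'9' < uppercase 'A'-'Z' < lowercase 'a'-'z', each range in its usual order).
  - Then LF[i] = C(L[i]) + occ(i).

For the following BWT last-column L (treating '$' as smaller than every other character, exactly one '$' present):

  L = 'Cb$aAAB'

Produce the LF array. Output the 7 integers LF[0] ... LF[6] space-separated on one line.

Char counts: '$':1, 'A':2, 'B':1, 'C':1, 'a':1, 'b':1
C (first-col start): C('$')=0, C('A')=1, C('B')=3, C('C')=4, C('a')=5, C('b')=6
L[0]='C': occ=0, LF[0]=C('C')+0=4+0=4
L[1]='b': occ=0, LF[1]=C('b')+0=6+0=6
L[2]='$': occ=0, LF[2]=C('$')+0=0+0=0
L[3]='a': occ=0, LF[3]=C('a')+0=5+0=5
L[4]='A': occ=0, LF[4]=C('A')+0=1+0=1
L[5]='A': occ=1, LF[5]=C('A')+1=1+1=2
L[6]='B': occ=0, LF[6]=C('B')+0=3+0=3

Answer: 4 6 0 5 1 2 3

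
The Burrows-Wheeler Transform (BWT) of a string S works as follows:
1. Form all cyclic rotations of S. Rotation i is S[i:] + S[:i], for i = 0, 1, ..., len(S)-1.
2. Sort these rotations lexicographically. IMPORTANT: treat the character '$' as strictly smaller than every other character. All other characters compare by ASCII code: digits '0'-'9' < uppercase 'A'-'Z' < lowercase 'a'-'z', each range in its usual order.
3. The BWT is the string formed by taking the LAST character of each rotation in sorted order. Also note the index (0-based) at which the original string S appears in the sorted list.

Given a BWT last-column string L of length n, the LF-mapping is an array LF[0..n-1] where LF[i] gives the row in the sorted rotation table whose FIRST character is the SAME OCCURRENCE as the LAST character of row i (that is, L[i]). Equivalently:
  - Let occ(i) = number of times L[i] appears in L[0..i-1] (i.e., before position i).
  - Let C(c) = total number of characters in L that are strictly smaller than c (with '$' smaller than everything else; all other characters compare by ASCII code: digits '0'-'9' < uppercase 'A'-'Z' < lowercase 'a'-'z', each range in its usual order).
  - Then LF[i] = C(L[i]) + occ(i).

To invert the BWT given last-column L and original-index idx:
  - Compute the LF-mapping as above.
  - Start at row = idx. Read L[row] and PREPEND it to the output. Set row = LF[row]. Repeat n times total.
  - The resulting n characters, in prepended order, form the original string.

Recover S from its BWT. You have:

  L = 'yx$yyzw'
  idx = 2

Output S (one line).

Answer: xwzyyy$

Derivation:
LF mapping: 3 2 0 4 5 6 1
Walk LF starting at row 2, prepending L[row]:
  step 1: row=2, L[2]='$', prepend. Next row=LF[2]=0
  step 2: row=0, L[0]='y', prepend. Next row=LF[0]=3
  step 3: row=3, L[3]='y', prepend. Next row=LF[3]=4
  step 4: row=4, L[4]='y', prepend. Next row=LF[4]=5
  step 5: row=5, L[5]='z', prepend. Next row=LF[5]=6
  step 6: row=6, L[6]='w', prepend. Next row=LF[6]=1
  step 7: row=1, L[1]='x', prepend. Next row=LF[1]=2
Reversed output: xwzyyy$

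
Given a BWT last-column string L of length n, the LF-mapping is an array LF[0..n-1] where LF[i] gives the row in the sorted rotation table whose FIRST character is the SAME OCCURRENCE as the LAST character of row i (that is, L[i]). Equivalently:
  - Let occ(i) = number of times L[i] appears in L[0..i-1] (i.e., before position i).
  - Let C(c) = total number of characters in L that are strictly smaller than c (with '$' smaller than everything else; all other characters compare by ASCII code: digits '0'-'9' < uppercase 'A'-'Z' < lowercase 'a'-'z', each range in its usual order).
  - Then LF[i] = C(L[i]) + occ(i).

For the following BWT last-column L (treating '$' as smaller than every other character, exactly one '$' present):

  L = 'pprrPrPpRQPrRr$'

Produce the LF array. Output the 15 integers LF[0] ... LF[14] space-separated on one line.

Answer: 7 8 10 11 1 12 2 9 5 4 3 13 6 14 0

Derivation:
Char counts: '$':1, 'P':3, 'Q':1, 'R':2, 'p':3, 'r':5
C (first-col start): C('$')=0, C('P')=1, C('Q')=4, C('R')=5, C('p')=7, C('r')=10
L[0]='p': occ=0, LF[0]=C('p')+0=7+0=7
L[1]='p': occ=1, LF[1]=C('p')+1=7+1=8
L[2]='r': occ=0, LF[2]=C('r')+0=10+0=10
L[3]='r': occ=1, LF[3]=C('r')+1=10+1=11
L[4]='P': occ=0, LF[4]=C('P')+0=1+0=1
L[5]='r': occ=2, LF[5]=C('r')+2=10+2=12
L[6]='P': occ=1, LF[6]=C('P')+1=1+1=2
L[7]='p': occ=2, LF[7]=C('p')+2=7+2=9
L[8]='R': occ=0, LF[8]=C('R')+0=5+0=5
L[9]='Q': occ=0, LF[9]=C('Q')+0=4+0=4
L[10]='P': occ=2, LF[10]=C('P')+2=1+2=3
L[11]='r': occ=3, LF[11]=C('r')+3=10+3=13
L[12]='R': occ=1, LF[12]=C('R')+1=5+1=6
L[13]='r': occ=4, LF[13]=C('r')+4=10+4=14
L[14]='$': occ=0, LF[14]=C('$')+0=0+0=0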